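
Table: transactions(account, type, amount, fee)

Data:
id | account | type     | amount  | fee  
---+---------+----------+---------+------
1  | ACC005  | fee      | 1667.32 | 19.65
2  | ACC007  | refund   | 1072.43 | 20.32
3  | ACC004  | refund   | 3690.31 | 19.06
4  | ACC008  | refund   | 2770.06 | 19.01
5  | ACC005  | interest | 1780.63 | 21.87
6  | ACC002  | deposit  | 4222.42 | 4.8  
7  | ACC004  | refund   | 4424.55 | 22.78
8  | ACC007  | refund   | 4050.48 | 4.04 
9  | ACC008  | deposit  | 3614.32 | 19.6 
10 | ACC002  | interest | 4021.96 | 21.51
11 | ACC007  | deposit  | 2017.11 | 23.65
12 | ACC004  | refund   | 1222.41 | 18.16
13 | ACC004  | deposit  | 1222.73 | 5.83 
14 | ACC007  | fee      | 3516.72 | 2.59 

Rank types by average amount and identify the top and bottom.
SELECT type, AVG(amount)
FROM transactions
GROUP BY type
ORDER BY AVG(amount)

All groups:
  fee: 2592.02
  deposit: 2769.15
  refund: 2871.71
  interest: 2901.30

Highest: interest (2901.30)
Lowest: fee (2592.02)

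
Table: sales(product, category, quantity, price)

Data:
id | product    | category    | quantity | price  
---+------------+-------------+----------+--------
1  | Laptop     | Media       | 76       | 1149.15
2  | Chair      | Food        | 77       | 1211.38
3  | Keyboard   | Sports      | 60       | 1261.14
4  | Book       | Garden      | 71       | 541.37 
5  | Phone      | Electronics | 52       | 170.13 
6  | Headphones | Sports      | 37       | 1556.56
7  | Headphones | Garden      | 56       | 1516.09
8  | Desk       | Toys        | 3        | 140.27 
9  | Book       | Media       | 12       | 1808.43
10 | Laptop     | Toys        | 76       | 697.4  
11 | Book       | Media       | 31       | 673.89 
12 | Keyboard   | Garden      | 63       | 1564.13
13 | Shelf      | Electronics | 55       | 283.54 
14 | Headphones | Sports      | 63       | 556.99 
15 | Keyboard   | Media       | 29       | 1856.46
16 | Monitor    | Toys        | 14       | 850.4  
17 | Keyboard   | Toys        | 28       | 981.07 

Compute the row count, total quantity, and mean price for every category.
SELECT category,
       COUNT(*) as cnt,
       SUM(quantity) as total_quantity,
       AVG(price) as avg_price
FROM sales
GROUP BY category

Result:
  Electronics: 2 records, 107 total quantity, 226.84 avg price
  Food: 1 records, 77 total quantity, 1211.38 avg price
  Garden: 3 records, 190 total quantity, 1207.20 avg price
  Media: 4 records, 148 total quantity, 1371.98 avg price
  Sports: 3 records, 160 total quantity, 1124.90 avg price
  Toys: 4 records, 121 total quantity, 667.29 avg price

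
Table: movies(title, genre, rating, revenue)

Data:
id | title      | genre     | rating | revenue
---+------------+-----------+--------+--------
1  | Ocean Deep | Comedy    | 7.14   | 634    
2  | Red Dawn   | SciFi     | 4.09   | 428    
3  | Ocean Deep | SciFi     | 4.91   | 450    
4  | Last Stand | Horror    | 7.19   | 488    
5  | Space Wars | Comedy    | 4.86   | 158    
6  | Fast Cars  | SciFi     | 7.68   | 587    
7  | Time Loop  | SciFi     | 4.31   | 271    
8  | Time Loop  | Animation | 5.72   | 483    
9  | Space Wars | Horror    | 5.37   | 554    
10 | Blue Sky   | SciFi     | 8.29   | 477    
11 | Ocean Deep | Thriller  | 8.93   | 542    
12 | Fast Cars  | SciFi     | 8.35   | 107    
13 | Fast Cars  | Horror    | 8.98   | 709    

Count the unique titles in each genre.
SELECT genre, COUNT(DISTINCT title)
FROM movies
GROUP BY genre

Result:
  Animation: 1 distinct
  Comedy: 2 distinct
  Horror: 3 distinct
  SciFi: 5 distinct
  Thriller: 1 distinct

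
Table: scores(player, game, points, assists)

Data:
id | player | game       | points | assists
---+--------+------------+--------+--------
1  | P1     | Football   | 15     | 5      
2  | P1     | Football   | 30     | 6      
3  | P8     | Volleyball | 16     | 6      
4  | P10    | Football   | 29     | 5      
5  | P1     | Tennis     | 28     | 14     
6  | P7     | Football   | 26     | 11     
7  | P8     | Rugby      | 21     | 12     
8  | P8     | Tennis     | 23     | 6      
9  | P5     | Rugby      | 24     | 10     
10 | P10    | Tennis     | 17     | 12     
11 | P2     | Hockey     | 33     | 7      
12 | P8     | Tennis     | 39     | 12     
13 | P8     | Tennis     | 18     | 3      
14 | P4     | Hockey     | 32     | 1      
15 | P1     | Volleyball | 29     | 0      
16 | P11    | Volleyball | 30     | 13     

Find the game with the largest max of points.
SELECT game, MAX(points) as val
FROM scores
GROUP BY game
ORDER BY val DESC
LIMIT 1

Result: Tennis with max(points) = 39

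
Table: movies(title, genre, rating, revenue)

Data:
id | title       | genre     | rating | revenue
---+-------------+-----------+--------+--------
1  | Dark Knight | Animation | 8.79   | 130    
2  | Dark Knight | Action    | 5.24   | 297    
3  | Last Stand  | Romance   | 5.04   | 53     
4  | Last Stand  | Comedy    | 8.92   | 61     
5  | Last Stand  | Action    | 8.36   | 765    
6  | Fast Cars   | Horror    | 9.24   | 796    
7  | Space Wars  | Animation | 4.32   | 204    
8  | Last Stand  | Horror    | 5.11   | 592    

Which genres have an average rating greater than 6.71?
SELECT genre, AVG(rating)
FROM movies
GROUP BY genre
HAVING AVG(rating) > 6.71

Result:
  Action: avg=6.80
  Comedy: avg=8.92
  Horror: avg=7.18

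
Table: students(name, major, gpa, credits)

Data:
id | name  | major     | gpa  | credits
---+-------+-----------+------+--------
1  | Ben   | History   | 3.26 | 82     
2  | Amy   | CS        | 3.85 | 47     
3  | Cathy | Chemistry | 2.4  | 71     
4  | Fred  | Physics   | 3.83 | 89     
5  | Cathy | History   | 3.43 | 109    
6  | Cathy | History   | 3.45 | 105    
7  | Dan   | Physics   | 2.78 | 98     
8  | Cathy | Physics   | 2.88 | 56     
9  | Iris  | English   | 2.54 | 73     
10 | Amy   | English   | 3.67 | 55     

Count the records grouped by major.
SELECT major, COUNT(*) as count
FROM students
GROUP BY major

Result:
  CS: 1
  Chemistry: 1
  English: 2
  History: 3
  Physics: 3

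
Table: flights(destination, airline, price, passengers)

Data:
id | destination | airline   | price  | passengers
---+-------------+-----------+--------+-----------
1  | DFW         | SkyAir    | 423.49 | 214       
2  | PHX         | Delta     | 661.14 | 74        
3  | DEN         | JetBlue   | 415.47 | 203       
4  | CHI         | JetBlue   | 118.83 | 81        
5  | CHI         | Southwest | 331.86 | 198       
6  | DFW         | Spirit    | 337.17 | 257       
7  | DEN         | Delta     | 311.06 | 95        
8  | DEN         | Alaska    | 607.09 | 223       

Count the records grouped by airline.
SELECT airline, COUNT(*) as count
FROM flights
GROUP BY airline

Result:
  Alaska: 1
  Delta: 2
  JetBlue: 2
  SkyAir: 1
  Southwest: 1
  Spirit: 1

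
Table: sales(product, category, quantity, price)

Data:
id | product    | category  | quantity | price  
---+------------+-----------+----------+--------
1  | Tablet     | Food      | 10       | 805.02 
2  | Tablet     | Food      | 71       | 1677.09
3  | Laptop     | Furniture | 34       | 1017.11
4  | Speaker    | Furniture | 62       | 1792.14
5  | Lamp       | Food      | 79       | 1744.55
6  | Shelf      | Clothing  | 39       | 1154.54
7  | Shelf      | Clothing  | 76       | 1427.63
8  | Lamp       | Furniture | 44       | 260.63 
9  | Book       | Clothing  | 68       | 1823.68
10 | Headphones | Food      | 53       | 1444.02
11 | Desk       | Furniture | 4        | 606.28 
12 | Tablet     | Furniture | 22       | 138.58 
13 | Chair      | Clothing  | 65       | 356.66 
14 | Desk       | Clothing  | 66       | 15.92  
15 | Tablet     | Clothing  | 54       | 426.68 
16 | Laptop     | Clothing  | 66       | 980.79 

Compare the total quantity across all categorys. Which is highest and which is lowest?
SELECT category, SUM(quantity)
FROM sales
GROUP BY category
ORDER BY SUM(quantity)

All groups:
  Furniture: 166
  Food: 213
  Clothing: 434

Highest: Clothing (434)
Lowest: Furniture (166)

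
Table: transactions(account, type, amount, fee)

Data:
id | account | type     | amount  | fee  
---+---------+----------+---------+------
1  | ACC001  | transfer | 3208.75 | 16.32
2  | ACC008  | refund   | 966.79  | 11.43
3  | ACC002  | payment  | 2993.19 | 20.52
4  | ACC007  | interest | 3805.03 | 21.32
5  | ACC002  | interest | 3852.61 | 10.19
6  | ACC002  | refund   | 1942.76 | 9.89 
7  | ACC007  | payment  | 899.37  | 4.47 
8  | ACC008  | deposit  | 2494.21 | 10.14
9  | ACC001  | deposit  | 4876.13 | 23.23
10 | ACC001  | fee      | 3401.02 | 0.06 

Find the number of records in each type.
SELECT type, COUNT(*) as count
FROM transactions
GROUP BY type

Result:
  deposit: 2
  fee: 1
  interest: 2
  payment: 2
  refund: 2
  transfer: 1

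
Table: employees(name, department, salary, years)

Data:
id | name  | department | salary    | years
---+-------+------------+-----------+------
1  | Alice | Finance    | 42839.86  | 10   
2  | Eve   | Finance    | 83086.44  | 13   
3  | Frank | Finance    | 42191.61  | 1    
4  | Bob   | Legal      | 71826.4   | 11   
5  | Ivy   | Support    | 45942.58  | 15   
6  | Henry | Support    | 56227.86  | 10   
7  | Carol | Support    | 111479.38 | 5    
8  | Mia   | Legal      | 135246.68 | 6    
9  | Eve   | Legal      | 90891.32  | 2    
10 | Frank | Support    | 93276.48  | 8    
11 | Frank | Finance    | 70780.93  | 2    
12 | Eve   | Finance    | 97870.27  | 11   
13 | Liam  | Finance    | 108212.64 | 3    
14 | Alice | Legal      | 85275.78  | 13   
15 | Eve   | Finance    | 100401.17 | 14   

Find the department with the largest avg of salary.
SELECT department, AVG(salary) as val
FROM employees
GROUP BY department
ORDER BY val DESC
LIMIT 1

Result: Legal with avg(salary) = 95810.05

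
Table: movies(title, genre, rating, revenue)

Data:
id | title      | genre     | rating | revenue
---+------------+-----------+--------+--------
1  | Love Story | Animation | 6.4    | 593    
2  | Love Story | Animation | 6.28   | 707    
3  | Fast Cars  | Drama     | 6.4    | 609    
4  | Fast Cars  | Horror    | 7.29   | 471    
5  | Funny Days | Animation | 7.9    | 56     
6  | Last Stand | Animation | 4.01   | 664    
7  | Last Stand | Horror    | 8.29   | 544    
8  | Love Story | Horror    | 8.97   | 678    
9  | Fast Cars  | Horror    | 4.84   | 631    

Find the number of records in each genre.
SELECT genre, COUNT(*) as count
FROM movies
GROUP BY genre

Result:
  Animation: 4
  Drama: 1
  Horror: 4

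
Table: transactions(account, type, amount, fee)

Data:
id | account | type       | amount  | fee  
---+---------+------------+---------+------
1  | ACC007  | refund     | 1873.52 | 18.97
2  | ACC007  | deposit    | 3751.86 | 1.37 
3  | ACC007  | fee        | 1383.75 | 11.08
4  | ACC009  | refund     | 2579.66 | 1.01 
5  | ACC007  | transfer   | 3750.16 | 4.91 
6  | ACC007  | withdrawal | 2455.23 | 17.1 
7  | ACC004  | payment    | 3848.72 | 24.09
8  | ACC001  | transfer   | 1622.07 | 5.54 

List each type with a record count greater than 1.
SELECT type, COUNT(*) as cnt
FROM transactions
GROUP BY type
HAVING COUNT(*) > 1

Result:
  refund: 2
  transfer: 2

Note: HAVING filters groups after aggregation, WHERE filters rows before.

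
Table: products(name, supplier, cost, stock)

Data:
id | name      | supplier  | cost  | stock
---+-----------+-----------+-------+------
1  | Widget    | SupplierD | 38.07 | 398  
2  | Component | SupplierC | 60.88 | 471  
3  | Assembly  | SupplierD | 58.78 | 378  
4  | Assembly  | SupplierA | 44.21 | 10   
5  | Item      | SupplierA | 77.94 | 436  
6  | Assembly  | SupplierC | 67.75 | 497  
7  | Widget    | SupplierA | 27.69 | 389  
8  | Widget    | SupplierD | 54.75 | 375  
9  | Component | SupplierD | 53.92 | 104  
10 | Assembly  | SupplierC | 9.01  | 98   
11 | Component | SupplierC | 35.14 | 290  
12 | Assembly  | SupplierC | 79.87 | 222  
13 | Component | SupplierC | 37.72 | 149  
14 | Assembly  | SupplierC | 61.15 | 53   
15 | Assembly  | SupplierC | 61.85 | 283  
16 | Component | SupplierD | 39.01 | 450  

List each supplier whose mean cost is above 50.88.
SELECT supplier, AVG(cost)
FROM products
GROUP BY supplier
HAVING AVG(cost) > 50.88

Result:
  SupplierC: avg=51.67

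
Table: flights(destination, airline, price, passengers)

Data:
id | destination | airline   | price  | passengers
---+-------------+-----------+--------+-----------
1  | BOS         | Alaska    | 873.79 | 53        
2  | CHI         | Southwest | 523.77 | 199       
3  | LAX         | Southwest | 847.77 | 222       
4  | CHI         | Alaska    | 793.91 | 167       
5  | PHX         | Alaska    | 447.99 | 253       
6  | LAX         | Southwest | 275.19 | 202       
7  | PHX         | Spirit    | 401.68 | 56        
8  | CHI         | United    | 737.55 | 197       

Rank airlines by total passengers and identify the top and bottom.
SELECT airline, SUM(passengers)
FROM flights
GROUP BY airline
ORDER BY SUM(passengers)

All groups:
  Spirit: 56
  United: 197
  Alaska: 473
  Southwest: 623

Highest: Southwest (623)
Lowest: Spirit (56)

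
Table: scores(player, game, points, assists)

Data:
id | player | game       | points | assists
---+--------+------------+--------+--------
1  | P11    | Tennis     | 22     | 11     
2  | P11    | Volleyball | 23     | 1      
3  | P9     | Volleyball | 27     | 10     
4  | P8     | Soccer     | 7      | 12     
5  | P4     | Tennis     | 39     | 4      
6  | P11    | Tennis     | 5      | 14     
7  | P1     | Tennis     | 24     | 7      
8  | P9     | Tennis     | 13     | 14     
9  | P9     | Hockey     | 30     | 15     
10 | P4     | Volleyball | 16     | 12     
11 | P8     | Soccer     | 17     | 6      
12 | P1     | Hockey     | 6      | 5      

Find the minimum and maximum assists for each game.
SELECT game, MIN(assists), MAX(assists)
FROM scores
GROUP BY game

Result:
  Hockey: min=5, max=15
  Soccer: min=6, max=12
  Tennis: min=4, max=14
  Volleyball: min=1, max=12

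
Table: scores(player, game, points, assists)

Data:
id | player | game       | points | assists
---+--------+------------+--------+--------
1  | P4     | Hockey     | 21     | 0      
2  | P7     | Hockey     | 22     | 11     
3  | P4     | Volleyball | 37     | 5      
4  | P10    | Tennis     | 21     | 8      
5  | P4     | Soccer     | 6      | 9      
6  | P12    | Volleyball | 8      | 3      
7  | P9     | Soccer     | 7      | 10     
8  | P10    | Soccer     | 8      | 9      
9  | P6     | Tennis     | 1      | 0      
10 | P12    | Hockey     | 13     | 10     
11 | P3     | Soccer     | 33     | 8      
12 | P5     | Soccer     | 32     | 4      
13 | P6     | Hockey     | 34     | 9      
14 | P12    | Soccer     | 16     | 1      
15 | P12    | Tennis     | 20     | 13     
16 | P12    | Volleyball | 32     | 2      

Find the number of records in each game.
SELECT game, COUNT(*) as count
FROM scores
GROUP BY game

Result:
  Hockey: 4
  Soccer: 6
  Tennis: 3
  Volleyball: 3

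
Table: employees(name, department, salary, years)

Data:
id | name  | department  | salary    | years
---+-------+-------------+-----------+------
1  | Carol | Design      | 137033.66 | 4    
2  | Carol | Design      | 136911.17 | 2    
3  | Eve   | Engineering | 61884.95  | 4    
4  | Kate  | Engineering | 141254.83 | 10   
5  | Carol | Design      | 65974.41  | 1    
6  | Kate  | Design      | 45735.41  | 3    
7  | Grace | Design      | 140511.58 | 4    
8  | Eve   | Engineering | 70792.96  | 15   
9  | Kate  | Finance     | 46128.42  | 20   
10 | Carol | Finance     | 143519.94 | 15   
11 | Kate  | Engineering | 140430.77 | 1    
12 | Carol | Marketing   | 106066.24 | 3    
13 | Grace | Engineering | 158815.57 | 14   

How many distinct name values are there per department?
SELECT department, COUNT(DISTINCT name)
FROM employees
GROUP BY department

Result:
  Design: 3 distinct
  Engineering: 3 distinct
  Finance: 2 distinct
  Marketing: 1 distinct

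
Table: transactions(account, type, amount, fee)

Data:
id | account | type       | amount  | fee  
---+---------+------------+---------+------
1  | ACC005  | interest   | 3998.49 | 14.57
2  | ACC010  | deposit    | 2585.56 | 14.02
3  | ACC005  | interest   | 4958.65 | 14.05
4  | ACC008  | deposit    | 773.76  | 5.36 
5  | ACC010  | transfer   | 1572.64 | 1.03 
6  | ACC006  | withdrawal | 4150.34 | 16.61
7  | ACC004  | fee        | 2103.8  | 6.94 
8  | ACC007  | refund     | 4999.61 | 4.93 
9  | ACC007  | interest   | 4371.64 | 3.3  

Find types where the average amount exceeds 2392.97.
SELECT type, AVG(amount)
FROM transactions
GROUP BY type
HAVING AVG(amount) > 2392.97

Result:
  interest: avg=4442.93
  refund: avg=4999.61
  withdrawal: avg=4150.34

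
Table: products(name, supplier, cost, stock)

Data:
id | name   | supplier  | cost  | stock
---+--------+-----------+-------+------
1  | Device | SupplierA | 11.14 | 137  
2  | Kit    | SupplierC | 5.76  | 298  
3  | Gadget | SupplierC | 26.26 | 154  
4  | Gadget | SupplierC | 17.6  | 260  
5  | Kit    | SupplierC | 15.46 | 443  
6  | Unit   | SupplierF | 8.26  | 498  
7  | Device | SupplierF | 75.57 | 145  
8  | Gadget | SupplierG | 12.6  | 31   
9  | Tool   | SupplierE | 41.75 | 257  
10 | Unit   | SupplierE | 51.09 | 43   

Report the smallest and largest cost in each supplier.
SELECT supplier, MIN(cost), MAX(cost)
FROM products
GROUP BY supplier

Result:
  SupplierA: min=11.14, max=11.14
  SupplierC: min=5.76, max=26.26
  SupplierE: min=41.75, max=51.09
  SupplierF: min=8.26, max=75.57
  SupplierG: min=12.60, max=12.60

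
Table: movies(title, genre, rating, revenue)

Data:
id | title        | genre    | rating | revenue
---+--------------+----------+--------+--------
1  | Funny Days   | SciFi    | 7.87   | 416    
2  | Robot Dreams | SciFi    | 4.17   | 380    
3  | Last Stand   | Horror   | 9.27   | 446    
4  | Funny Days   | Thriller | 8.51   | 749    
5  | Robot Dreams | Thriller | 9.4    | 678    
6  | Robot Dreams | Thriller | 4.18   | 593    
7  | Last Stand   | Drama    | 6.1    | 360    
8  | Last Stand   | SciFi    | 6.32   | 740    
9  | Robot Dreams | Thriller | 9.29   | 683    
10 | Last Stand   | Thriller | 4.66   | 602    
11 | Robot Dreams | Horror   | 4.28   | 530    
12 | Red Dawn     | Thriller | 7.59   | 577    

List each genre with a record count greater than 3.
SELECT genre, COUNT(*) as cnt
FROM movies
GROUP BY genre
HAVING COUNT(*) > 3

Result:
  Thriller: 6

Note: HAVING filters groups after aggregation, WHERE filters rows before.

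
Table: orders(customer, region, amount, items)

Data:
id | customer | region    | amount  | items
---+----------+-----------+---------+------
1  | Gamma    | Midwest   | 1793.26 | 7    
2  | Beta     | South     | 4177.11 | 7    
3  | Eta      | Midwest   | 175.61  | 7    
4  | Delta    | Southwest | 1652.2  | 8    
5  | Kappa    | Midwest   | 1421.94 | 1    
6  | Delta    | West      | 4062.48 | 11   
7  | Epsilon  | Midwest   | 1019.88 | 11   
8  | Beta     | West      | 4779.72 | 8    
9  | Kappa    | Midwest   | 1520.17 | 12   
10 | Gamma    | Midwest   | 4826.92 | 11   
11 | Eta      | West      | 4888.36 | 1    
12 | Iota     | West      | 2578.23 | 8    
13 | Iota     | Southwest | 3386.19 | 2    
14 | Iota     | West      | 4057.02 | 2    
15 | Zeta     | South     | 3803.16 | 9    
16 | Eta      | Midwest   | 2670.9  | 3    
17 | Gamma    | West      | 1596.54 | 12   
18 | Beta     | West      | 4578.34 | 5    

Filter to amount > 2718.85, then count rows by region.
SELECT region, COUNT(*)
FROM orders
WHERE amount > 2718.85
GROUP BY region

Note: WHERE filters rows before grouping.

Result:
  Midwest: 1
  South: 2
  Southwest: 1
  West: 5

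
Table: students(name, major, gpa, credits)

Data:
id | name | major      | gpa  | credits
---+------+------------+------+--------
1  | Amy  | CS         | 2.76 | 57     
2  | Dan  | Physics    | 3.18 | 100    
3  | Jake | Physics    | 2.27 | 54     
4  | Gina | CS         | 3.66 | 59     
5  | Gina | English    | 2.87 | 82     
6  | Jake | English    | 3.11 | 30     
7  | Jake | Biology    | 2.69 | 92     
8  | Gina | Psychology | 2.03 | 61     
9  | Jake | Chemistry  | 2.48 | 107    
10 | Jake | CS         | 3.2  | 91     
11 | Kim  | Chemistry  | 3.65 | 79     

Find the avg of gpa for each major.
SELECT major, AVG(gpa) as result
FROM students
GROUP BY major

Result:
  Biology: 2.69
  CS: 3.21
  Chemistry: 3.07
  English: 2.99
  Physics: 2.73
  Psychology: 2.03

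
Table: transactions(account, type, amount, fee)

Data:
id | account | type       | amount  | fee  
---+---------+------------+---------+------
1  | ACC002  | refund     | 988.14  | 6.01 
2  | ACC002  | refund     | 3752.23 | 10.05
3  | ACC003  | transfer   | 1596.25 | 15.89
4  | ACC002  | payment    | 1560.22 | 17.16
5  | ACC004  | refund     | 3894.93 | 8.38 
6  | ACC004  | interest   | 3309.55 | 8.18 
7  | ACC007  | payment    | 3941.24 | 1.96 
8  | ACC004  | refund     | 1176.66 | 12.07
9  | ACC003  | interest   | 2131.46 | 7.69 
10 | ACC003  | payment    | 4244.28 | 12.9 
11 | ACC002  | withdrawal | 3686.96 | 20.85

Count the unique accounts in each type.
SELECT type, COUNT(DISTINCT account)
FROM transactions
GROUP BY type

Result:
  interest: 2 distinct
  payment: 3 distinct
  refund: 2 distinct
  transfer: 1 distinct
  withdrawal: 1 distinct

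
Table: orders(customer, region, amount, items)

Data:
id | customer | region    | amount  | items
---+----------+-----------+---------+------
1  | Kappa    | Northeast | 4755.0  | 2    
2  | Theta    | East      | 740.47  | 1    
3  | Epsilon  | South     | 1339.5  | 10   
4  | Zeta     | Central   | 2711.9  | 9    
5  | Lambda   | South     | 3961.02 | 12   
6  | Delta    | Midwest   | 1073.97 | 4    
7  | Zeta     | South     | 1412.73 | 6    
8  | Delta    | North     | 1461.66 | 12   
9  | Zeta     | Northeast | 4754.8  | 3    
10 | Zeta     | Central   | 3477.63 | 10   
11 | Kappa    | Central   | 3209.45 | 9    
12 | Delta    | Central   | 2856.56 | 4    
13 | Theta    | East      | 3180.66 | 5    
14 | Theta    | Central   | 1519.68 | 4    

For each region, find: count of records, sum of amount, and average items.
SELECT region,
       COUNT(*) as cnt,
       SUM(amount) as total_amount,
       AVG(items) as avg_items
FROM orders
GROUP BY region

Result:
  Central: 5 records, 13775.22 total amount, 7.20 avg items
  East: 2 records, 3921.13 total amount, 3.00 avg items
  Midwest: 1 records, 1073.97 total amount, 4.00 avg items
  North: 1 records, 1461.66 total amount, 12.00 avg items
  Northeast: 2 records, 9509.80 total amount, 2.50 avg items
  South: 3 records, 6713.25 total amount, 9.33 avg items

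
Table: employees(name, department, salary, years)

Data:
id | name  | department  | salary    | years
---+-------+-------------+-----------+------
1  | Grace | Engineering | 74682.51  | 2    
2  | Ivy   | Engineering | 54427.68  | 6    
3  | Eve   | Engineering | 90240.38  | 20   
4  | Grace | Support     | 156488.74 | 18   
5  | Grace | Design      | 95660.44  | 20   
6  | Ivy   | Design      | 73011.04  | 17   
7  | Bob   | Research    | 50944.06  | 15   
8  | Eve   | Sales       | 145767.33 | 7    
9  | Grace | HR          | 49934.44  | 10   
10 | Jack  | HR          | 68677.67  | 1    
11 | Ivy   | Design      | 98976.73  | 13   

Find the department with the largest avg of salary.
SELECT department, AVG(salary) as val
FROM employees
GROUP BY department
ORDER BY val DESC
LIMIT 1

Result: Support with avg(salary) = 156488.74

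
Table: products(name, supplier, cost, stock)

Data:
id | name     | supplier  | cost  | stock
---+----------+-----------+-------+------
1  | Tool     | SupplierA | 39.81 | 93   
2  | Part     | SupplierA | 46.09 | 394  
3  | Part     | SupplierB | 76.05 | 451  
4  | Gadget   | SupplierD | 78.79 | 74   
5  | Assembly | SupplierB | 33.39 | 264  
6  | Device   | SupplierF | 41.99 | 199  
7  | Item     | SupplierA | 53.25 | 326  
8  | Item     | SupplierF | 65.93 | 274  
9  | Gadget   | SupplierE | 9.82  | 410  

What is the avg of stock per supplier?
SELECT supplier, AVG(stock) as result
FROM products
GROUP BY supplier

Result:
  SupplierA: 271.00
  SupplierB: 357.50
  SupplierD: 74.00
  SupplierE: 410.00
  SupplierF: 236.50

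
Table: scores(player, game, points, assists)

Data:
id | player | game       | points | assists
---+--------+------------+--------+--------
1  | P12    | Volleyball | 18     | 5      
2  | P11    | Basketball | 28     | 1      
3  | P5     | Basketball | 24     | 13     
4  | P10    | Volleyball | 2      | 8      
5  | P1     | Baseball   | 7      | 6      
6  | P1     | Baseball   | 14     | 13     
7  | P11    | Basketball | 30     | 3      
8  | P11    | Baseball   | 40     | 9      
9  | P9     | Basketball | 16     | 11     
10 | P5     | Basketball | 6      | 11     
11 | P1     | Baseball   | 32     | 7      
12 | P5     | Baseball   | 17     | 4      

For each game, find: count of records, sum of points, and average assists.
SELECT game,
       COUNT(*) as cnt,
       SUM(points) as total_points,
       AVG(assists) as avg_assists
FROM scores
GROUP BY game

Result:
  Baseball: 5 records, 110 total points, 7.80 avg assists
  Basketball: 5 records, 104 total points, 7.80 avg assists
  Volleyball: 2 records, 20 total points, 6.50 avg assists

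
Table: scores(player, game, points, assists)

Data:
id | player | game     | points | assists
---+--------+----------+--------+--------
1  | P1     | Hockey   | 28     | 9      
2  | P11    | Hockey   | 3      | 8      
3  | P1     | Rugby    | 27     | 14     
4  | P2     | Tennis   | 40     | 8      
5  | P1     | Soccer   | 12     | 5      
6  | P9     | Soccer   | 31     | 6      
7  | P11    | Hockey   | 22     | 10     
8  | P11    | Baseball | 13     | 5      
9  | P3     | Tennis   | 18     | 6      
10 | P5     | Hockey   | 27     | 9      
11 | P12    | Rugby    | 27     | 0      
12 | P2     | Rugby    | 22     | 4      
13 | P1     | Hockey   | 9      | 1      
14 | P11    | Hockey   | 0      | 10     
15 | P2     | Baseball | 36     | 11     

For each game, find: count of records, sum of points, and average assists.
SELECT game,
       COUNT(*) as cnt,
       SUM(points) as total_points,
       AVG(assists) as avg_assists
FROM scores
GROUP BY game

Result:
  Baseball: 2 records, 49 total points, 8.00 avg assists
  Hockey: 6 records, 89 total points, 7.83 avg assists
  Rugby: 3 records, 76 total points, 6.00 avg assists
  Soccer: 2 records, 43 total points, 5.50 avg assists
  Tennis: 2 records, 58 total points, 7.00 avg assists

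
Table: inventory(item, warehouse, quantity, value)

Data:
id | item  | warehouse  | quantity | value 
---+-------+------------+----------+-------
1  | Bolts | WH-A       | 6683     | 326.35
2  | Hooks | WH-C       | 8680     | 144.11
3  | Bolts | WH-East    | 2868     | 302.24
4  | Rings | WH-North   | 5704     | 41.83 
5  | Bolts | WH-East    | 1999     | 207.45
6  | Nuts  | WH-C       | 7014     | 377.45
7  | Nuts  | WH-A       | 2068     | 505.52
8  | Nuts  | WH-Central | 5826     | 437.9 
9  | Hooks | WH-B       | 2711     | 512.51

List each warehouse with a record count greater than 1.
SELECT warehouse, COUNT(*) as cnt
FROM inventory
GROUP BY warehouse
HAVING COUNT(*) > 1

Result:
  WH-A: 2
  WH-C: 2
  WH-East: 2

Note: HAVING filters groups after aggregation, WHERE filters rows before.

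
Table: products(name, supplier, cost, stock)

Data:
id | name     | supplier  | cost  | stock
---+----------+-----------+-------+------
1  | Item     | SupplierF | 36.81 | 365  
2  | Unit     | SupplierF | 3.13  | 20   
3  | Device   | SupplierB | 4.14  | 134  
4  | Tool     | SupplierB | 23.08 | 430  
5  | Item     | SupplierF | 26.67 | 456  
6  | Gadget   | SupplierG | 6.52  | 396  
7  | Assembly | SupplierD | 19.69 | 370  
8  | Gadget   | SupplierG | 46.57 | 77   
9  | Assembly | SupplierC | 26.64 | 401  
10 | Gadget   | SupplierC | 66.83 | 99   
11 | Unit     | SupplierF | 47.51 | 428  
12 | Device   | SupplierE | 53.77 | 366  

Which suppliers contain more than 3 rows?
SELECT supplier, COUNT(*) as cnt
FROM products
GROUP BY supplier
HAVING COUNT(*) > 3

Result:
  SupplierF: 4

Note: HAVING filters groups after aggregation, WHERE filters rows before.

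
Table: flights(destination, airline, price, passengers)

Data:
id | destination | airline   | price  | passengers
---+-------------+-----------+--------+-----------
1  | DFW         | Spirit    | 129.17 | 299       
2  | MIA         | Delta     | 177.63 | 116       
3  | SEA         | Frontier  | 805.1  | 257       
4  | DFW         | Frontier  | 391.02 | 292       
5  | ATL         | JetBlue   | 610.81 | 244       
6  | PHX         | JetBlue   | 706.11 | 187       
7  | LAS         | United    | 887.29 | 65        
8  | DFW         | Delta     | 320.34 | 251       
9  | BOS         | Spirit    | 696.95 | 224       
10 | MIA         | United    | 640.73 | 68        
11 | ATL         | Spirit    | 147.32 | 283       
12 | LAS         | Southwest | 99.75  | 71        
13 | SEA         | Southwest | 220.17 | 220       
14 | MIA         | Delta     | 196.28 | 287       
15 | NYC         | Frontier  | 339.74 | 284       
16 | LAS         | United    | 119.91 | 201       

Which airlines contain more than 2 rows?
SELECT airline, COUNT(*) as cnt
FROM flights
GROUP BY airline
HAVING COUNT(*) > 2

Result:
  Delta: 3
  Frontier: 3
  Spirit: 3
  United: 3

Note: HAVING filters groups after aggregation, WHERE filters rows before.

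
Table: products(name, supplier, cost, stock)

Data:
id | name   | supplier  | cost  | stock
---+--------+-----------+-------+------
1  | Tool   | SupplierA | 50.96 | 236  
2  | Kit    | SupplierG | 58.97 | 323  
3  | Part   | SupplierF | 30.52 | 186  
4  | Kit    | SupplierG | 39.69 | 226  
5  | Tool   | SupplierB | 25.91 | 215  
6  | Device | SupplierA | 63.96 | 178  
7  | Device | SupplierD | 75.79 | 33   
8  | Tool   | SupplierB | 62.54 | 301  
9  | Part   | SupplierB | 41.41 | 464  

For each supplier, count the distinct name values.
SELECT supplier, COUNT(DISTINCT name)
FROM products
GROUP BY supplier

Result:
  SupplierA: 2 distinct
  SupplierB: 2 distinct
  SupplierD: 1 distinct
  SupplierF: 1 distinct
  SupplierG: 1 distinct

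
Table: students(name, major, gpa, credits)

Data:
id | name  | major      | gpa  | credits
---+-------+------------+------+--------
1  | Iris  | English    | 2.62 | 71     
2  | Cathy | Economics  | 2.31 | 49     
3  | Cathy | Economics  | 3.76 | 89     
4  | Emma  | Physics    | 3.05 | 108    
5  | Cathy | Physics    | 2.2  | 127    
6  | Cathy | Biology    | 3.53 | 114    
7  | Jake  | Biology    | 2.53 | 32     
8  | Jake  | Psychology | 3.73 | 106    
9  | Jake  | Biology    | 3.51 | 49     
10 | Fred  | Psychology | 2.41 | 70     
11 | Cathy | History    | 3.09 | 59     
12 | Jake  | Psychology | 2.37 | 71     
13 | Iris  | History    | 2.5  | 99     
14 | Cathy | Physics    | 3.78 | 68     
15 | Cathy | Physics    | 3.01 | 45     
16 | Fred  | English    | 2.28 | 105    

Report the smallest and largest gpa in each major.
SELECT major, MIN(gpa), MAX(gpa)
FROM students
GROUP BY major

Result:
  Biology: min=2.53, max=3.53
  Economics: min=2.31, max=3.76
  English: min=2.28, max=2.62
  History: min=2.50, max=3.09
  Physics: min=2.20, max=3.78
  Psychology: min=2.37, max=3.73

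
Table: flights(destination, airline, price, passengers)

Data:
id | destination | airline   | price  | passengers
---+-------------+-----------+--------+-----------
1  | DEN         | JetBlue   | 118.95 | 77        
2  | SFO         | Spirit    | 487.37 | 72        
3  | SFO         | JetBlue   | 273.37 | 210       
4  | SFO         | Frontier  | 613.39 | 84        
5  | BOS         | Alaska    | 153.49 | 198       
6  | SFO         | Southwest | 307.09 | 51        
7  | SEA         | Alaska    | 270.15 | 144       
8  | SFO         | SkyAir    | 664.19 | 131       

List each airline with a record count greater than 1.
SELECT airline, COUNT(*) as cnt
FROM flights
GROUP BY airline
HAVING COUNT(*) > 1

Result:
  Alaska: 2
  JetBlue: 2

Note: HAVING filters groups after aggregation, WHERE filters rows before.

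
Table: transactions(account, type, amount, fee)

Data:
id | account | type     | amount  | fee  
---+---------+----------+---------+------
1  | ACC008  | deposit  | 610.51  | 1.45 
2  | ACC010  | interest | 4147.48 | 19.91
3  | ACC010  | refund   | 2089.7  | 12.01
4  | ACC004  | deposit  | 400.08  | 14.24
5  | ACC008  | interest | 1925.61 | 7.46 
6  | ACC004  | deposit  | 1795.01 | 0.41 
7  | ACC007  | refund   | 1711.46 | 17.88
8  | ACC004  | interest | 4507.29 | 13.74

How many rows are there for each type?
SELECT type, COUNT(*) as count
FROM transactions
GROUP BY type

Result:
  deposit: 3
  interest: 3
  refund: 2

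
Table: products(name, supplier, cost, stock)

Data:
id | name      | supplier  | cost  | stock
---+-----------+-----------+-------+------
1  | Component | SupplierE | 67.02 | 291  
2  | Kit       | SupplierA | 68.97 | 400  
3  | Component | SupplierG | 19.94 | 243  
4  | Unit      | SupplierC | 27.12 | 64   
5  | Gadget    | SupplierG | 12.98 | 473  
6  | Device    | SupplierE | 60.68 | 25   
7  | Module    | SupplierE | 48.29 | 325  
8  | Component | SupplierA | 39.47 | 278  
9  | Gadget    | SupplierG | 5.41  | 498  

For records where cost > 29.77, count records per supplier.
SELECT supplier, COUNT(*)
FROM products
WHERE cost > 29.77
GROUP BY supplier

Note: WHERE filters rows before grouping.

Result:
  SupplierA: 2
  SupplierE: 3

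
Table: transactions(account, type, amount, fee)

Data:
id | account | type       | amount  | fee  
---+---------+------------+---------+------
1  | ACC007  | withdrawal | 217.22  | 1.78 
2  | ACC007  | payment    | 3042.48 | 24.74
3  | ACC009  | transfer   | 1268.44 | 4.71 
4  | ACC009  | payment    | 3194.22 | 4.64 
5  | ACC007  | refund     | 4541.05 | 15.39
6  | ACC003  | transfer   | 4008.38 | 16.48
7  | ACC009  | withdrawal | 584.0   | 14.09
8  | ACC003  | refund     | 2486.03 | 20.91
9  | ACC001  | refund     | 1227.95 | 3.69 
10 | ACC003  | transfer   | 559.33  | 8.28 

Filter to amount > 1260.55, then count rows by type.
SELECT type, COUNT(*)
FROM transactions
WHERE amount > 1260.55
GROUP BY type

Note: WHERE filters rows before grouping.

Result:
  payment: 2
  refund: 2
  transfer: 2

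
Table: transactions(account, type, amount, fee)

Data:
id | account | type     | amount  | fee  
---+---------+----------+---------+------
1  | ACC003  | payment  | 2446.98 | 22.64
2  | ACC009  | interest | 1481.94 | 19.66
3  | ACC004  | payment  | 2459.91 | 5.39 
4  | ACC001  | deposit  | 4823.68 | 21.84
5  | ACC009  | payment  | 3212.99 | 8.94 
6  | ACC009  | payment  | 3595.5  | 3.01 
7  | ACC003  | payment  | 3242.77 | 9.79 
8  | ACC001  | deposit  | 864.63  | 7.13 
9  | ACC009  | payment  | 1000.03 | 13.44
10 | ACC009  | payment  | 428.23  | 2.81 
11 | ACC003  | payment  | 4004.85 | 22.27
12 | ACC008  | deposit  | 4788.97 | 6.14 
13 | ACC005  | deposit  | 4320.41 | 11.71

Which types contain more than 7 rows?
SELECT type, COUNT(*) as cnt
FROM transactions
GROUP BY type
HAVING COUNT(*) > 7

Result:
  payment: 8

Note: HAVING filters groups after aggregation, WHERE filters rows before.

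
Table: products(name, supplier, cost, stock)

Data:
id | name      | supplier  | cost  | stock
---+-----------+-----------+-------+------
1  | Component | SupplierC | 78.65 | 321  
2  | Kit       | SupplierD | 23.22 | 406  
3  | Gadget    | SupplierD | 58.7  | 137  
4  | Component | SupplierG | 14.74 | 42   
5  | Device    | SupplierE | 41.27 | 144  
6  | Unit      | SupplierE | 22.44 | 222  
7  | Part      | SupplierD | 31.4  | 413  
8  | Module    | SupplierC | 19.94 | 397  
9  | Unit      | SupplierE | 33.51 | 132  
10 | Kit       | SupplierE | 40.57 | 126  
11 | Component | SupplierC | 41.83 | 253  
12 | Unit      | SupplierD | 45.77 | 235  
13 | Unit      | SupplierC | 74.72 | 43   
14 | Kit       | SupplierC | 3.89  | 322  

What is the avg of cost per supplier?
SELECT supplier, AVG(cost) as result
FROM products
GROUP BY supplier

Result:
  SupplierC: 43.81
  SupplierD: 39.77
  SupplierE: 34.45
  SupplierG: 14.74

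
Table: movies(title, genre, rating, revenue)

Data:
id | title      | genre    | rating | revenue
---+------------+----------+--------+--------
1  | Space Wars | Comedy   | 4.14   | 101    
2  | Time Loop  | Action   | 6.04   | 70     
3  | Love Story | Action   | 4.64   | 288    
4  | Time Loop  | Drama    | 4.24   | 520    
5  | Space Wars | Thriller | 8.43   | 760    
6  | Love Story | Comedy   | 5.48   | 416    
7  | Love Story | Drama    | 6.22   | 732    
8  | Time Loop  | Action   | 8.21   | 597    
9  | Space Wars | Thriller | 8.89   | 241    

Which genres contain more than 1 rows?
SELECT genre, COUNT(*) as cnt
FROM movies
GROUP BY genre
HAVING COUNT(*) > 1

Result:
  Action: 3
  Comedy: 2
  Drama: 2
  Thriller: 2

Note: HAVING filters groups after aggregation, WHERE filters rows before.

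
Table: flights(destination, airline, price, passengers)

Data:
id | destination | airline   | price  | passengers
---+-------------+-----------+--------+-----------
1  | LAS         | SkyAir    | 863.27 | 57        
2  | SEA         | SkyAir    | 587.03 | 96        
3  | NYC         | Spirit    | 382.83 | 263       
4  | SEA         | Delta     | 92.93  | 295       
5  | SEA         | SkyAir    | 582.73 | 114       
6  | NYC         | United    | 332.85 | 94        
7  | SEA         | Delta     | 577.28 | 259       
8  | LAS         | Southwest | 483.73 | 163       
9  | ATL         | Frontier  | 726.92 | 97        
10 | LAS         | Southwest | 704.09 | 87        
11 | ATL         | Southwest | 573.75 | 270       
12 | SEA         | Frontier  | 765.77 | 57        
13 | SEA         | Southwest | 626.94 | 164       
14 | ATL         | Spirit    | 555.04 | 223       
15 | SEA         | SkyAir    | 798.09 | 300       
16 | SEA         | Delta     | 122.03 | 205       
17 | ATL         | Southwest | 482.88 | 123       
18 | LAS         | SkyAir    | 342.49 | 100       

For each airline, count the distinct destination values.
SELECT airline, COUNT(DISTINCT destination)
FROM flights
GROUP BY airline

Result:
  Delta: 1 distinct
  Frontier: 2 distinct
  SkyAir: 2 distinct
  Southwest: 3 distinct
  Spirit: 2 distinct
  United: 1 distinct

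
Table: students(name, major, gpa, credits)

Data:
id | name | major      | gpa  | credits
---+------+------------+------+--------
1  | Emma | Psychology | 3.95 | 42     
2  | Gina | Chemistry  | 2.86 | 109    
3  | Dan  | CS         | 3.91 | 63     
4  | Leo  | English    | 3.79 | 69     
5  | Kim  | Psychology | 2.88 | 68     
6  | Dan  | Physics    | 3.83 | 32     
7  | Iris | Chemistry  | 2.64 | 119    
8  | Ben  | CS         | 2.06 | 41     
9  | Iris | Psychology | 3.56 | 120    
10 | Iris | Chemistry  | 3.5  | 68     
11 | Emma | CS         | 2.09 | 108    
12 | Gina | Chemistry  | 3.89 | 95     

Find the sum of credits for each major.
SELECT major, SUM(credits) as result
FROM students
GROUP BY major

Result:
  CS: 212
  Chemistry: 391
  English: 69
  Physics: 32
  Psychology: 230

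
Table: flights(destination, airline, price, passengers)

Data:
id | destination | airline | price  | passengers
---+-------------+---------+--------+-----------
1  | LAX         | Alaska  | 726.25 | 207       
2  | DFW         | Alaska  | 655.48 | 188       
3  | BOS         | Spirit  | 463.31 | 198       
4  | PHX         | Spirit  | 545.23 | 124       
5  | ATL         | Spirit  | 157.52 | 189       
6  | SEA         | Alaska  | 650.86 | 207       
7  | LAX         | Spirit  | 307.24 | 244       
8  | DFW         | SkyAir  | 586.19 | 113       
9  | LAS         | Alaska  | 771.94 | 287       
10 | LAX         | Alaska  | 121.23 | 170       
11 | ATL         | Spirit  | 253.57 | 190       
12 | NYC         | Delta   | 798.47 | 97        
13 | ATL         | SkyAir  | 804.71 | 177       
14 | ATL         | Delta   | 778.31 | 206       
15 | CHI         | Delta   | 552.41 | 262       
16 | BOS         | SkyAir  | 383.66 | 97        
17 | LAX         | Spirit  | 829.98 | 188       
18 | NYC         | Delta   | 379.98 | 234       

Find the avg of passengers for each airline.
SELECT airline, AVG(passengers) as result
FROM flights
GROUP BY airline

Result:
  Alaska: 211.80
  Delta: 199.75
  SkyAir: 129.00
  Spirit: 188.83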